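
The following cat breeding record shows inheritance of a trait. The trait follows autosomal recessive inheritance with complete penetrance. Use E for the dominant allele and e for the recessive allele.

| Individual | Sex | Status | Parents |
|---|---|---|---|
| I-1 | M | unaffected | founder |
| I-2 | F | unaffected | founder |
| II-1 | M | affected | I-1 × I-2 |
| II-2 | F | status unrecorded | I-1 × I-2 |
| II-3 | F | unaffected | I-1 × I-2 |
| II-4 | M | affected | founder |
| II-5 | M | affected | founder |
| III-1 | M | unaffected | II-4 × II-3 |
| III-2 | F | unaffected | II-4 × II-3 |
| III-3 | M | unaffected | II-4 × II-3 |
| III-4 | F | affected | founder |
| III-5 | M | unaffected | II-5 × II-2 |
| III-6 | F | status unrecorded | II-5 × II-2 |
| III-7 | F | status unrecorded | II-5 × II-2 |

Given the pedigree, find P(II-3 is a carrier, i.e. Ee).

I-1 is unaffected so carries E and passed e to II-1 (ee), so I-1 is Ee.
I-2 is unaffected so carries E and passed e to II-1 (ee), so I-2 is Ee.
Their cross gives offspring ratios 1/4 EE : 1/2 Ee : 1/4 ee. Conditioning on II-3 being unaffected, P(Ee) = 1/2 / 3/4 = 2/3 before taking II-3's own offspring into account.
II-4 is affected, so II-4 is ee.
Now use II-3's offspring. Probability of each recorded status — unaffected son III-1: 1/2 if II-3 is Ee, 1 if EE; unaffected daughter III-2: 1/2 if II-3 is Ee, 1 if EE; unaffected son III-3: 1/2 if II-3 is Ee, 1 if EE.
Bayes: P(Ee) = 2/3·1/8 / (2/3·1/8 + 1/3·1) = 1/5.

1/5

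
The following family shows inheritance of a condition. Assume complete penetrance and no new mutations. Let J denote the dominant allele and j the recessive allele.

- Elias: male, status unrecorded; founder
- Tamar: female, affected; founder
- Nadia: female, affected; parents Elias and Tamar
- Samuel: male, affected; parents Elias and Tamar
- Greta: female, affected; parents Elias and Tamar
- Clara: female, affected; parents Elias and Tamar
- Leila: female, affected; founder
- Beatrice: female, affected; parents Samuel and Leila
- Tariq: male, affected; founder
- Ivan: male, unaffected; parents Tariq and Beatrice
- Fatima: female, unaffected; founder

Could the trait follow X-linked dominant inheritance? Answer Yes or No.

Yes

A consistent assignment under X-linked dominant exists: Elias X^J Y, Tamar X^J X^J, Nadia X^J X^J, Samuel X^J Y, Greta X^J X^J, Clara X^J X^J, Leila X^J X^j, Beatrice X^J X^j, Tariq X^J Y, Ivan X^j Y, Fatima X^j X^j.
In this assignment every recorded phenotype matches its genotype and every non-founder's genotype is obtainable from its parents' genotypes, so the pedigree is consistent.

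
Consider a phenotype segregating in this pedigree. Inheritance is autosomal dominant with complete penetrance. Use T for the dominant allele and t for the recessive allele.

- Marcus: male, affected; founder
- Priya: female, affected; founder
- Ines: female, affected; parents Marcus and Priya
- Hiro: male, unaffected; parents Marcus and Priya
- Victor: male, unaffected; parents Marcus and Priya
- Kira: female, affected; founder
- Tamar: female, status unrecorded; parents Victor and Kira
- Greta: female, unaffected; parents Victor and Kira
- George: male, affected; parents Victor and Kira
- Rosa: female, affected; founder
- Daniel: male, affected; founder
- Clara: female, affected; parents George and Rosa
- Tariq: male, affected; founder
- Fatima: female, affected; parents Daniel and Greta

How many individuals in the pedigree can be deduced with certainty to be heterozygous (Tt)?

5

Obligate heterozygotes: Marcus is affected so carries T and passed t to Hiro (tt), so Marcus is Tt; Priya is affected so carries T and passed t to Hiro (tt), so Priya is Tt; Kira is affected so carries T and passed t to Greta (tt), so Kira is Tt; George is affected so carries T and received t from Victor (tt), so George is Tt; Fatima is affected so carries T and received t from Greta (tt), so Fatima is Tt.
Every other individual is either homozygous by phenotype or has at least one consistent homozygous assignment, so the count is 5.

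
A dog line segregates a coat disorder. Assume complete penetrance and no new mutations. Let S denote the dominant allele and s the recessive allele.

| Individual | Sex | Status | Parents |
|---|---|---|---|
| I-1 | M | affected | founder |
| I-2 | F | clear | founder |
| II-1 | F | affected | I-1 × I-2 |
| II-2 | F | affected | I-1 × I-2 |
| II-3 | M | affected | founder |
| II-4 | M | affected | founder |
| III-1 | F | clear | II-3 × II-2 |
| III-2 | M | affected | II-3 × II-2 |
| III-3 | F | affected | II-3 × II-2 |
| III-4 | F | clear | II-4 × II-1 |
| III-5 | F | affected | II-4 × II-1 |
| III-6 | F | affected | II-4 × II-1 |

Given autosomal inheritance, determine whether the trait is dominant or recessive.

dominant

II-3 and II-2 are both affected yet have a clear child III-1. Under a recessive model two affected parents are homozygous and every child would be affected, so the trait cannot be recessive.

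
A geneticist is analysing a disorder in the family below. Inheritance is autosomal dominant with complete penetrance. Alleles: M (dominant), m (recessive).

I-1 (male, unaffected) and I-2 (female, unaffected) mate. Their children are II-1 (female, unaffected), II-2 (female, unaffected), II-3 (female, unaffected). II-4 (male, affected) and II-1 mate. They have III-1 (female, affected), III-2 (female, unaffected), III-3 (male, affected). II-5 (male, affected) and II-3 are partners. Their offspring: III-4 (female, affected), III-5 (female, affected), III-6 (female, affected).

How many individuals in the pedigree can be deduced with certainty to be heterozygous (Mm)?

6

Obligate heterozygotes: II-4 is affected so carries M and passed m to III-2 (mm), so II-4 is Mm; III-1 is affected so carries M and received m from II-1 (mm), so III-1 is Mm; III-3 is affected so carries M and received m from II-1 (mm), so III-3 is Mm; III-4 is affected so carries M and received m from II-3 (mm), so III-4 is Mm; III-5 is affected so carries M and received m from II-3 (mm), so III-5 is Mm; III-6 is affected so carries M and received m from II-3 (mm), so III-6 is Mm.
Every other individual is either homozygous by phenotype or has at least one consistent homozygous assignment, so the count is 6.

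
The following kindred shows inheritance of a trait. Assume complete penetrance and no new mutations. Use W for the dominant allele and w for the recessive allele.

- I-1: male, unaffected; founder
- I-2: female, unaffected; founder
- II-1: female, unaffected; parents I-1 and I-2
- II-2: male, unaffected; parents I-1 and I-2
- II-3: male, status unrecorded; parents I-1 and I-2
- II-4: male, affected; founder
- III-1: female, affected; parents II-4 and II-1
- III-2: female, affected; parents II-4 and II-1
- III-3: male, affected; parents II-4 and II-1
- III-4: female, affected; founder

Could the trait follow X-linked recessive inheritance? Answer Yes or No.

Yes

A consistent assignment under X-linked recessive exists: I-1 X^W Y, I-2 X^W X^w, II-1 X^W X^w, II-2 X^W Y, II-3 X^W Y, II-4 X^w Y, III-1 X^w X^w, III-2 X^w X^w, III-3 X^w Y, III-4 X^w X^w.
In this assignment every recorded phenotype matches its genotype and every non-founder's genotype is obtainable from its parents' genotypes, so the pedigree is consistent.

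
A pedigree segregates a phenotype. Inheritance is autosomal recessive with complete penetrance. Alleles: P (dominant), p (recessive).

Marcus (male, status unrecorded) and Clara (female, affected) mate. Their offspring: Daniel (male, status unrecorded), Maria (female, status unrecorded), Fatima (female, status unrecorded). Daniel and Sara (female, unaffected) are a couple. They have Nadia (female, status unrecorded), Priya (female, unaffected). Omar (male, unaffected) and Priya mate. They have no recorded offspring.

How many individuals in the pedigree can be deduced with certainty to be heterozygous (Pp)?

0

No individual's genotype is forced to Pp by the pedigree, so the count is 0.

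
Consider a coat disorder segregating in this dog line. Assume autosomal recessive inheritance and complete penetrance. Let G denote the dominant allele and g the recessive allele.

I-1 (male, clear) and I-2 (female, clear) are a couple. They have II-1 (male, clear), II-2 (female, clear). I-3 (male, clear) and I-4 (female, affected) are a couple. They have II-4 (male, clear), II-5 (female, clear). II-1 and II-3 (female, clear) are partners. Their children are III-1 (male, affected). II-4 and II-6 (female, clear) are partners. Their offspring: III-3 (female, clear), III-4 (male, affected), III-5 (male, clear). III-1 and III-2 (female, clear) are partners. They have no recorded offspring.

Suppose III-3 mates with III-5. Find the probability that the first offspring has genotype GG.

II-4 is clear so carries G and received g from I-4 (gg), so II-4 is Gg.
II-6 is clear so carries G and passed g to III-4 (gg), so II-6 is Gg.
III-3 is a clear offspring of II-4 (Gg) × II-6 (Gg), whose cross gives 1/4 GG : 1/2 Gg : 1/4 gg; conditioning on being clear, III-3 is GG with probability 1/3, Gg with probability 2/3.
III-5 is a clear offspring of II-4 (Gg) × II-6 (Gg), whose cross gives 1/4 GG : 1/2 Gg : 1/4 gg; conditioning on being clear, III-5 is GG with probability 1/3, Gg with probability 2/3.
Summing over parental genotype combinations, P(offspring has genotype GG) = 1/9·1 + 2/9·1/2 + 2/9·1/2 + 4/9·1/4 = 4/9.

4/9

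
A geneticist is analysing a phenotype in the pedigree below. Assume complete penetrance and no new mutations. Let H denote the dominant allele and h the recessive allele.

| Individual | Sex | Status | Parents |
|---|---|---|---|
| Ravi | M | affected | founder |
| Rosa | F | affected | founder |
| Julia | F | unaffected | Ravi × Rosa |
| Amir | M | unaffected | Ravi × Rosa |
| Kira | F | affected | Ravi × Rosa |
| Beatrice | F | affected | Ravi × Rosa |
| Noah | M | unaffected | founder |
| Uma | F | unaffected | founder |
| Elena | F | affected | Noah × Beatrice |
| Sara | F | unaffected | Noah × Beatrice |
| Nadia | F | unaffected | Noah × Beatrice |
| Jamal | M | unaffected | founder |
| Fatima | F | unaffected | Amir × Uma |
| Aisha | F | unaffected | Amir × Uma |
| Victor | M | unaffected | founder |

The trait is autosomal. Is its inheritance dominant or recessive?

dominant

Ravi and Rosa are both affected yet have an unaffected child Julia. Under a recessive model two affected parents are homozygous and every child would be affected, so the trait cannot be recessive.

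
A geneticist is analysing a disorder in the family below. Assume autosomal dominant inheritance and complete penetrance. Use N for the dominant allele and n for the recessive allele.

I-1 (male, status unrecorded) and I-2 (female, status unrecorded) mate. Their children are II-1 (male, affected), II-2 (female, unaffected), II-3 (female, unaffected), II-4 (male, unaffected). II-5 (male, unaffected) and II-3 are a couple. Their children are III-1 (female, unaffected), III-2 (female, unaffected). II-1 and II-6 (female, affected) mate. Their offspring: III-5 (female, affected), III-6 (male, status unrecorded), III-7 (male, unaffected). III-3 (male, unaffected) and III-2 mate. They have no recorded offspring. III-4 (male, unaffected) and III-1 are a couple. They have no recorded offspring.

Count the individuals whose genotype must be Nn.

Obligate heterozygotes: II-1 is affected so carries N and passed n to III-7 (nn), so II-1 is Nn; II-6 is affected so carries N and passed n to III-7 (nn), so II-6 is Nn.
Every other individual is either homozygous by phenotype or has at least one consistent homozygous assignment, so the count is 2.

2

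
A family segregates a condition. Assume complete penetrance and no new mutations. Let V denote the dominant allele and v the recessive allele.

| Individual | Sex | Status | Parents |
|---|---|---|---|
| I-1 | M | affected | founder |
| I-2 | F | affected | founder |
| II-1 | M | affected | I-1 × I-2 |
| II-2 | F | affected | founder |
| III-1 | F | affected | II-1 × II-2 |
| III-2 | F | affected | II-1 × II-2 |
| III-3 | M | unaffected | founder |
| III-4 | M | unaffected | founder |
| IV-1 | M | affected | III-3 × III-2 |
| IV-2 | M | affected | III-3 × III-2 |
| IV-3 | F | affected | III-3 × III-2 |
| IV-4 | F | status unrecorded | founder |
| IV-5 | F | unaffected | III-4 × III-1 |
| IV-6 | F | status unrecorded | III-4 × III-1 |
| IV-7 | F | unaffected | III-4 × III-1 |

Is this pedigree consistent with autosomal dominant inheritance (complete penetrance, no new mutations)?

Yes

A consistent assignment under autosomal dominant exists: I-1 VV, I-2 VV, II-1 VV, II-2 Vv, III-1 Vv, III-2 VV, III-3 vv, III-4 vv, IV-1 Vv, IV-2 Vv, IV-3 Vv, IV-4 VV, IV-5 vv, IV-6 Vv, IV-7 vv.
In this assignment every recorded phenotype matches its genotype and every non-founder's genotype is obtainable from its parents' genotypes, so the pedigree is consistent.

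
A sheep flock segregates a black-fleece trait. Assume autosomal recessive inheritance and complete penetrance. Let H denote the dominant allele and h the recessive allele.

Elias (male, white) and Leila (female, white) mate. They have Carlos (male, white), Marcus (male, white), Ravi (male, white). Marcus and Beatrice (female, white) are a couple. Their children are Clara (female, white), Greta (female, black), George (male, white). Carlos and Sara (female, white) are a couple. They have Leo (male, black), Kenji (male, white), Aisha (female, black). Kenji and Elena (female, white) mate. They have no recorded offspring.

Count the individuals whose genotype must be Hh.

Obligate heterozygotes: Carlos is white so carries H and passed h to Leo (hh), so Carlos is Hh; Marcus is white so carries H and passed h to Greta (hh), so Marcus is Hh; Beatrice is white so carries H and passed h to Greta (hh), so Beatrice is Hh; Sara is white so carries H and passed h to Leo (hh), so Sara is Hh.
Every other individual is either homozygous by phenotype or has at least one consistent homozygous assignment, so the count is 4.

4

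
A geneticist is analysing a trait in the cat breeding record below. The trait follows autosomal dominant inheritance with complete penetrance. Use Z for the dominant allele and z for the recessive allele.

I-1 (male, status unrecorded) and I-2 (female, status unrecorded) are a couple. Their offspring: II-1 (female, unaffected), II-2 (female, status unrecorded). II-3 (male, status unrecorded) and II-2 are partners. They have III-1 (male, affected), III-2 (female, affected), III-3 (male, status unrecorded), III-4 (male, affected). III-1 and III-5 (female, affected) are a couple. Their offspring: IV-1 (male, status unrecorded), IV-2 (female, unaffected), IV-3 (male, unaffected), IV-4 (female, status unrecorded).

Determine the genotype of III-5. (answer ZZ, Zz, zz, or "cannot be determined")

From phenotype alone, III-5 is ZZ or Zz.
III-5 is affected so carries Z and passed z to IV-2 (zz), so III-5 is Zz.

Zz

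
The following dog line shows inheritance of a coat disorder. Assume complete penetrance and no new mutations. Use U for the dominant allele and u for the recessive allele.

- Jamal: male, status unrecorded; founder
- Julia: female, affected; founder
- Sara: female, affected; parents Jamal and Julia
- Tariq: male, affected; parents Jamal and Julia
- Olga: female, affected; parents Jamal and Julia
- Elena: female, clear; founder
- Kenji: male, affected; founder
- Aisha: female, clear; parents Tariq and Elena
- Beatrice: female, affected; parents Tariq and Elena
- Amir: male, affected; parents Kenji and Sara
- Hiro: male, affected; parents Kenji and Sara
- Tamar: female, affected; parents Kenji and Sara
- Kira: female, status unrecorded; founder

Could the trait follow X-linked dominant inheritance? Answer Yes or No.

No

Under X-linked dominant, Aisha (clear, female) cannot arise from Tariq (affected) × Elena (clear).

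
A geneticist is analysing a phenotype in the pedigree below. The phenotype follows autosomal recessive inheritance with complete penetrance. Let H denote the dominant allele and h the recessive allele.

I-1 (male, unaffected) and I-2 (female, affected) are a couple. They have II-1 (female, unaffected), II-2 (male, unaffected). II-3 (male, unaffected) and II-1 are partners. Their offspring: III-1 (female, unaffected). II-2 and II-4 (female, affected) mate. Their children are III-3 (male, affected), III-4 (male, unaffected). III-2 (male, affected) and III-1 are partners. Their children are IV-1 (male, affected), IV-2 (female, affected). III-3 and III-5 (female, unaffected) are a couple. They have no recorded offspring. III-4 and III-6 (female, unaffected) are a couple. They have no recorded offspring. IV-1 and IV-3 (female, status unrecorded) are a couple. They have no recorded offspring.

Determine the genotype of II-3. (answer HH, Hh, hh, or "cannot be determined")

II-3's phenotype allows HH or Hh, and no parent or child forces a single allele at both positions; consistent genotype assignments exist with II-3 as HH or Hh.

cannot be determined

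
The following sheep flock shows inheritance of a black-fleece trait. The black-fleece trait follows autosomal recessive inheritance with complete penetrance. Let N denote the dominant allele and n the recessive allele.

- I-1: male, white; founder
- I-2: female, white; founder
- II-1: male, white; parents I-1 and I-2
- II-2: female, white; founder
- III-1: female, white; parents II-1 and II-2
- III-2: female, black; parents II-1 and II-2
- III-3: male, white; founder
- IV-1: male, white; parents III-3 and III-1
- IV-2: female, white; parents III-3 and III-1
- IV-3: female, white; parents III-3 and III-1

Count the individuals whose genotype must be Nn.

Obligate heterozygotes: II-1 is white so carries N and passed n to III-2 (nn), so II-1 is Nn; II-2 is white so carries N and passed n to III-2 (nn), so II-2 is Nn.
Every other individual is either homozygous by phenotype or has at least one consistent homozygous assignment, so the count is 2.

2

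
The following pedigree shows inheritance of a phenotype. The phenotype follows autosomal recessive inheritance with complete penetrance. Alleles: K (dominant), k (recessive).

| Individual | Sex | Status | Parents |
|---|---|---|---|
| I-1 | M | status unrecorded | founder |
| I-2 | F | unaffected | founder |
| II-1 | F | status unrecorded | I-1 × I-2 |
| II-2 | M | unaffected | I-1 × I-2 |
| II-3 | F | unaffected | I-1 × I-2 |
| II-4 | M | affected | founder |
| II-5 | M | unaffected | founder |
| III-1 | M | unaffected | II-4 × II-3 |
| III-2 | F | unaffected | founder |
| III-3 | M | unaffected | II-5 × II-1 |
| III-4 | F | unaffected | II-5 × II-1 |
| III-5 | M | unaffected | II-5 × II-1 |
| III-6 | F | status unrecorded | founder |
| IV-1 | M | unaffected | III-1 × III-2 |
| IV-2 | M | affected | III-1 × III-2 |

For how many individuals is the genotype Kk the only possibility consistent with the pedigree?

Obligate heterozygotes: III-1 is unaffected so carries K and received k from II-4 (kk), so III-1 is Kk; III-2 is unaffected so carries K and passed k to IV-2 (kk), so III-2 is Kk.
Every other individual is either homozygous by phenotype or has at least one consistent homozygous assignment, so the count is 2.

2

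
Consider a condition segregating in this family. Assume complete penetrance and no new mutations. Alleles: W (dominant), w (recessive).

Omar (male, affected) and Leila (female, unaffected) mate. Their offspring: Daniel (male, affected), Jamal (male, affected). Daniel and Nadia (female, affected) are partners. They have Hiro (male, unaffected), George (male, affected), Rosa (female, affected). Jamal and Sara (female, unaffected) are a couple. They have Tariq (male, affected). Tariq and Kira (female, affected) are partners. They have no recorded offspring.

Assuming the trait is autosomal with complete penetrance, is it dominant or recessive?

dominant

Daniel and Nadia are both affected yet have an unaffected child Hiro. Under a recessive model two affected parents are homozygous and every child would be affected, so the trait cannot be recessive.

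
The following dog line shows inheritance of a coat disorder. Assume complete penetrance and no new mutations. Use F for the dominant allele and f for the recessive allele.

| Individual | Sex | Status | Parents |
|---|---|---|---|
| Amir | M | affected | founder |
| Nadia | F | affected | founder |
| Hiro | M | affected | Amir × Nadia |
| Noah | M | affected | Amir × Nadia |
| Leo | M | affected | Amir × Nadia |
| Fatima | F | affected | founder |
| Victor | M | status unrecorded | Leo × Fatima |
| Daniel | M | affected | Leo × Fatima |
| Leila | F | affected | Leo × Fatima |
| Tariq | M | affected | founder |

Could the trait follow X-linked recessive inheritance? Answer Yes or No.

Yes

A consistent assignment under X-linked recessive exists: Amir X^f Y, Nadia X^f X^f, Hiro X^f Y, Noah X^f Y, Leo X^f Y, Fatima X^f X^f, Victor X^f Y, Daniel X^f Y, Leila X^f X^f, Tariq X^f Y.
In this assignment every recorded phenotype matches its genotype and every non-founder's genotype is obtainable from its parents' genotypes, so the pedigree is consistent.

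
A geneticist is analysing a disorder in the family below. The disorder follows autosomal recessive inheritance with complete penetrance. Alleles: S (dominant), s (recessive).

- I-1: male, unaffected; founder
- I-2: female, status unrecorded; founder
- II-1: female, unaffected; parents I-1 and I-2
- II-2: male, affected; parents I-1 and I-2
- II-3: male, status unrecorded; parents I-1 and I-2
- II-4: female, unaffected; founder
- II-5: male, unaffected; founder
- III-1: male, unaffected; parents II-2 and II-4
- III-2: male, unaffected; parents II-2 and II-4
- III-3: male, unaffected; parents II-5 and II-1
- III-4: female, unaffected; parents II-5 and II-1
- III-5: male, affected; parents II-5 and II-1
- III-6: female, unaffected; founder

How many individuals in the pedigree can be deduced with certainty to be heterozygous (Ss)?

5

Obligate heterozygotes: I-1 is unaffected so carries S and passed s to II-2 (ss), so I-1 is Ss; II-1 is unaffected so carries S and passed s to III-5 (ss), so II-1 is Ss; II-5 is unaffected so carries S and passed s to III-5 (ss), so II-5 is Ss; III-1 is unaffected so carries S and received s from II-2 (ss), so III-1 is Ss; III-2 is unaffected so carries S and received s from II-2 (ss), so III-2 is Ss.
Every other individual is either homozygous by phenotype or has at least one consistent homozygous assignment, so the count is 5.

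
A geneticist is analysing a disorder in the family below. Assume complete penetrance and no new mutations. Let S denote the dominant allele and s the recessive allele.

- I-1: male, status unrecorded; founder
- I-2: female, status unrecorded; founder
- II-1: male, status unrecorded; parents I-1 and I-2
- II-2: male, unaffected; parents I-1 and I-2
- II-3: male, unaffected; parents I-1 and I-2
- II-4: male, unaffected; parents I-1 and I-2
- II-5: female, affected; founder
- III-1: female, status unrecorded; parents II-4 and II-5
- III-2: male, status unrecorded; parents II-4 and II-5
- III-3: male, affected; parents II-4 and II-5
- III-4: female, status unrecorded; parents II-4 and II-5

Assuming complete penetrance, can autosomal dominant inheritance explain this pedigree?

Yes

A consistent assignment under autosomal dominant exists: I-1 Ss, I-2 Ss, II-1 SS, II-2 ss, II-3 ss, II-4 ss, II-5 SS, III-1 Ss, III-2 Ss, III-3 Ss, III-4 Ss.
In this assignment every recorded phenotype matches its genotype and every non-founder's genotype is obtainable from its parents' genotypes, so the pedigree is consistent.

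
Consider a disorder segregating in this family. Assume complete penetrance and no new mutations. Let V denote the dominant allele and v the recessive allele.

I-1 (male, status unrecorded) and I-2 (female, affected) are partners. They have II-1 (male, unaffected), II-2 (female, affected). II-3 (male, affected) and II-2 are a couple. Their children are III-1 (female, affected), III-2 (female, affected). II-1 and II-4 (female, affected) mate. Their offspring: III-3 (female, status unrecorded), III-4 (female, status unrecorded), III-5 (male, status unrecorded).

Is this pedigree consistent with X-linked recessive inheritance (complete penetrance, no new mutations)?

No

Under X-linked recessive, II-1 (unaffected, male) cannot arise from I-1 (unrecorded) × I-2 (affected).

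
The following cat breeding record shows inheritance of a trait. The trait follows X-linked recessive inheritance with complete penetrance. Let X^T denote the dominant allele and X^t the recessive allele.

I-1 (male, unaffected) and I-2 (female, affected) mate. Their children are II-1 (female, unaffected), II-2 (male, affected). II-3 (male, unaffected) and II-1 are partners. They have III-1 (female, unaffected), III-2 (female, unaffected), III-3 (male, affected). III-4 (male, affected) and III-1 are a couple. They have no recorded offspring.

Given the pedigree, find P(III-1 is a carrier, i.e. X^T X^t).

1/2

II-3 is unaffected, so II-3 is X^T Y.
II-1 is unaffected so carries T and received t from I-2 (X^t X^t), so II-1 is X^T X^t.
Their cross gives offspring ratios 1/2 X^T X^T : 1/2 X^T X^t. Conditioning on III-1 being unaffected, P(X^T X^t) = 1/2 / 1 = 1/2.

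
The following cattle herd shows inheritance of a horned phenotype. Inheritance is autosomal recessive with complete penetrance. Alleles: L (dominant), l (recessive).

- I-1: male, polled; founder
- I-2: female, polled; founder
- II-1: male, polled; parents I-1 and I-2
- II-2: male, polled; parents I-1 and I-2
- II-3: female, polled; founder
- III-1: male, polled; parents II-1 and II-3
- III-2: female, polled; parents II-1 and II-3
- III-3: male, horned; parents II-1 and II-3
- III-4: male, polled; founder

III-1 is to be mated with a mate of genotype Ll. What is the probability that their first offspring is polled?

5/6

II-1 is polled so carries L and passed l to III-3 (ll), so II-1 is Ll.
II-3 is polled so carries L and passed l to III-3 (ll), so II-3 is Ll.
III-1 is a polled offspring of II-1 (Ll) × II-3 (Ll), whose cross gives 1/4 LL : 1/2 Ll : 1/4 ll; conditioning on being polled, III-1 is LL with probability 1/3, Ll with probability 2/3.
Summing over parental genotype combinations, P(offspring is polled) = 1/3·1 + 2/3·3/4 = 5/6.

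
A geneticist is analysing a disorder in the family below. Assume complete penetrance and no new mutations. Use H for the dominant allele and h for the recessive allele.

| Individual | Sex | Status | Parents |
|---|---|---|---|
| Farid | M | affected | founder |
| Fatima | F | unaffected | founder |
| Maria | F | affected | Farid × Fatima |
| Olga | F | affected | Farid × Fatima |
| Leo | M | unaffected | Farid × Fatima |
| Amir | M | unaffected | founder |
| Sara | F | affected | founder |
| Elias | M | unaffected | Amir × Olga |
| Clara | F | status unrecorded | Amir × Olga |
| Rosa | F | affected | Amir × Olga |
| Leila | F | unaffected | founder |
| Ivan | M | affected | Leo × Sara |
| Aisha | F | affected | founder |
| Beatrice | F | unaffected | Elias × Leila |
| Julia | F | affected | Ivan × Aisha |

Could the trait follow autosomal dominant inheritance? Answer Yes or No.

Yes

A consistent assignment under autosomal dominant exists: Farid Hh, Fatima hh, Maria Hh, Olga Hh, Leo hh, Amir hh, Sara HH, Elias hh, Clara Hh, Rosa Hh, Leila hh, Ivan Hh, Aisha HH, Beatrice hh, Julia HH.
In this assignment every recorded phenotype matches its genotype and every non-founder's genotype is obtainable from its parents' genotypes, so the pedigree is consistent.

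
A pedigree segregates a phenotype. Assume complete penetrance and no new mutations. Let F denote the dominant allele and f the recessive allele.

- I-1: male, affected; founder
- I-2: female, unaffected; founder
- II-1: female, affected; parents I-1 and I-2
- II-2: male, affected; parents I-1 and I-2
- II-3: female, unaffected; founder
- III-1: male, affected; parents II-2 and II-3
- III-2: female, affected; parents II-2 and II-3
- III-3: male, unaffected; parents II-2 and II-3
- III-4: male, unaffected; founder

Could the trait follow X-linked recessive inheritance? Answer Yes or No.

A consistent assignment under X-linked recessive exists: I-1 X^f Y, I-2 X^F X^f, II-1 X^f X^f, II-2 X^f Y, II-3 X^F X^f, III-1 X^f Y, III-2 X^f X^f, III-3 X^F Y, III-4 X^F Y.
In this assignment every recorded phenotype matches its genotype and every non-founder's genotype is obtainable from its parents' genotypes, so the pedigree is consistent.

Yes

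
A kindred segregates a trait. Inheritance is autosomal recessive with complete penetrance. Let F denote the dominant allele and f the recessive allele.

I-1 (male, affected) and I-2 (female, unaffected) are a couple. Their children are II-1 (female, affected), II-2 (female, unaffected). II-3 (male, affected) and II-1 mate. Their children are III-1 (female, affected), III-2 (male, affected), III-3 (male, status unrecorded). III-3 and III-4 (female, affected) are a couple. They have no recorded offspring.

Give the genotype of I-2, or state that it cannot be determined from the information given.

From phenotype alone, I-2 is FF or Ff.
I-2 is unaffected so carries F and passed f to II-1 (ff), so I-2 is Ff.

Ff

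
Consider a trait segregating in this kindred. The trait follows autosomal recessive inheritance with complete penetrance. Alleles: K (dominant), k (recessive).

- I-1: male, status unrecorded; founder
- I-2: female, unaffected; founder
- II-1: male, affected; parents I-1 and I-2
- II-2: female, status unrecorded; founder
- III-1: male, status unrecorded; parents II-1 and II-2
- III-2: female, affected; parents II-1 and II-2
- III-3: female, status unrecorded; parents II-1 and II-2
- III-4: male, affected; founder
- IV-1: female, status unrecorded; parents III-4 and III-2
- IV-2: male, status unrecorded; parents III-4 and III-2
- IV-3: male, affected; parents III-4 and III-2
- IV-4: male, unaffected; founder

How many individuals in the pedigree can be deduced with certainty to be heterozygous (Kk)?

Obligate heterozygotes: I-2 is unaffected so carries K and passed k to II-1 (kk), so I-2 is Kk.
Every other individual is either homozygous by phenotype or has at least one consistent homozygous assignment, so the count is 1.

1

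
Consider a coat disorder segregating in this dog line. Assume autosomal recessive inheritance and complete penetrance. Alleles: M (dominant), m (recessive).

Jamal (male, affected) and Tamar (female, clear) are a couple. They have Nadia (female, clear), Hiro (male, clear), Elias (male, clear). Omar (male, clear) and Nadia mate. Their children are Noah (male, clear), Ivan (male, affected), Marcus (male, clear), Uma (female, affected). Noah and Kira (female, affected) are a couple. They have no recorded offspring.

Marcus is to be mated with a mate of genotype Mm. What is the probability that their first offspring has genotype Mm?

1/2

Omar is clear so carries M and passed m to Ivan (mm), so Omar is Mm.
Nadia is clear so carries M and received m from Jamal (mm), so Nadia is Mm.
Marcus is a clear offspring of Omar (Mm) × Nadia (Mm), whose cross gives 1/4 MM : 1/2 Mm : 1/4 mm; conditioning on being clear, Marcus is MM with probability 1/3, Mm with probability 2/3.
Summing over parental genotype combinations, P(offspring has genotype Mm) = 1/3·1/2 + 2/3·1/2 = 1/2.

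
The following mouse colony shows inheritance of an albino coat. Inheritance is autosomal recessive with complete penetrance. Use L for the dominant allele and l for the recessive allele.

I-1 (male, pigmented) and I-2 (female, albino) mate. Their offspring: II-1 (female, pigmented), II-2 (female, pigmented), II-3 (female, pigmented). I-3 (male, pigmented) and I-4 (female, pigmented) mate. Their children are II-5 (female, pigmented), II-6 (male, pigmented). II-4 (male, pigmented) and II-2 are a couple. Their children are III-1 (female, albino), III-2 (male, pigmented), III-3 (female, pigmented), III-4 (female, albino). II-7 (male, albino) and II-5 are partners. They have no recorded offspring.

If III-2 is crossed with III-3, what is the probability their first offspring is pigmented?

8/9

II-4 is pigmented so carries L and passed l to III-1 (ll), so II-4 is Ll.
II-2 is pigmented so carries L and received l from I-2 (ll), so II-2 is Ll.
III-2 is a pigmented offspring of II-4 (Ll) × II-2 (Ll), whose cross gives 1/4 LL : 1/2 Ll : 1/4 ll; conditioning on being pigmented, III-2 is LL with probability 1/3, Ll with probability 2/3.
III-3 is a pigmented offspring of II-4 (Ll) × II-2 (Ll), whose cross gives 1/4 LL : 1/2 Ll : 1/4 ll; conditioning on being pigmented, III-3 is LL with probability 1/3, Ll with probability 2/3.
Summing over parental genotype combinations, P(offspring is pigmented) = 1/9·1 + 2/9·1 + 2/9·1 + 4/9·3/4 = 8/9.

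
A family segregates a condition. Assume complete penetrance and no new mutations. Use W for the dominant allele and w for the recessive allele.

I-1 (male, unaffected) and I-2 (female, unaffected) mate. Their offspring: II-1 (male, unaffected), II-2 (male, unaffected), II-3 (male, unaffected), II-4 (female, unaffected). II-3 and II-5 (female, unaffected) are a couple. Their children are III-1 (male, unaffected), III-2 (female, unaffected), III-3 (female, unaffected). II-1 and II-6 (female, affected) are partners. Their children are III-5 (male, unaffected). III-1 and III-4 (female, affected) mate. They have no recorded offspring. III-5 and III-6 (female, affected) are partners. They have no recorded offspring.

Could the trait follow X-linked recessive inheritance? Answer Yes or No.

Under X-linked recessive, III-5 (unaffected, male) cannot arise from II-1 (unaffected) × II-6 (affected).

No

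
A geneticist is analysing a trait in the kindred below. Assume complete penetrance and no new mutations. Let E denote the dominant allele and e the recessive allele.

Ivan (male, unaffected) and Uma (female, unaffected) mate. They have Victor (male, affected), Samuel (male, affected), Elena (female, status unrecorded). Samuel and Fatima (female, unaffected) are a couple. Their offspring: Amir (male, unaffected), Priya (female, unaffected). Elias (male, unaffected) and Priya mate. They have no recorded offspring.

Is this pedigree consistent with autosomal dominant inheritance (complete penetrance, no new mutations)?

Under autosomal dominant, Victor (affected, male) cannot arise from Ivan (unaffected) × Uma (unaffected).

No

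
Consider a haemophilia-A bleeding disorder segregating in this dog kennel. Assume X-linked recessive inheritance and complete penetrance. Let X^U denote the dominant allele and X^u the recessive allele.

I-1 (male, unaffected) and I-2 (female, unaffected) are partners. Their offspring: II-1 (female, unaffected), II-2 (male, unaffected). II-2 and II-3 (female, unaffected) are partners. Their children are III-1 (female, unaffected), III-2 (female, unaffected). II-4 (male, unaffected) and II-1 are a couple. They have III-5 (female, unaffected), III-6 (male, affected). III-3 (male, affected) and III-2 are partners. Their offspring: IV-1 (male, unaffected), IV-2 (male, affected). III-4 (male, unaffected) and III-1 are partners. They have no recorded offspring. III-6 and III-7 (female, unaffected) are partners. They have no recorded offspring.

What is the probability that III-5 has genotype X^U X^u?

II-4 is unaffected, so II-4 is X^U Y.
II-1 is unaffected so carries U and passed u to III-6 (X^u Y), so II-1 is X^U X^u.
Their cross gives offspring ratios 1/2 X^U X^U : 1/2 X^U X^u. Conditioning on III-5 being unaffected, P(X^U X^u) = 1/2 / 1 = 1/2.

1/2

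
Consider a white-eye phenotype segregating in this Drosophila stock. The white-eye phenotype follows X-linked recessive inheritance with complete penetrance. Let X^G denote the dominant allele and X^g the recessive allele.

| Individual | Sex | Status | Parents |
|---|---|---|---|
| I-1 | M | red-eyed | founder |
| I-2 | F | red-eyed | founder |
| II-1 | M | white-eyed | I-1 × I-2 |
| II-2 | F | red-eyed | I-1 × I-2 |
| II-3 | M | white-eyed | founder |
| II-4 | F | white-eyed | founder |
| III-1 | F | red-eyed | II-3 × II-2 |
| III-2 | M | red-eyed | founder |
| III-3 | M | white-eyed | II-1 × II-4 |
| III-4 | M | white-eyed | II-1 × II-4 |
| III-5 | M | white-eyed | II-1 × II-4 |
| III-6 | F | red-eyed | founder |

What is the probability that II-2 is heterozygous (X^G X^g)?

1/3

I-1 is red-eyed, so I-1 is X^G Y.
I-2 is red-eyed so carries G and passed g to II-1 (X^g Y), so I-2 is X^G X^g.
Their cross gives offspring ratios 1/2 X^G X^G : 1/2 X^G X^g. Conditioning on II-2 being red-eyed, P(X^G X^g) = 1/2 / 1 = 1/2 before taking II-2's own offspring into account.
II-3 is white-eyed, so II-3 is X^g Y.
Now use II-2's offspring. Probability of each recorded status — red-eyed daughter III-1: 1/2 if II-2 is X^G X^g, 1 if X^G X^G.
Bayes: P(X^G X^g) = 1/2·1/2 / (1/2·1/2 + 1/2·1) = 1/3.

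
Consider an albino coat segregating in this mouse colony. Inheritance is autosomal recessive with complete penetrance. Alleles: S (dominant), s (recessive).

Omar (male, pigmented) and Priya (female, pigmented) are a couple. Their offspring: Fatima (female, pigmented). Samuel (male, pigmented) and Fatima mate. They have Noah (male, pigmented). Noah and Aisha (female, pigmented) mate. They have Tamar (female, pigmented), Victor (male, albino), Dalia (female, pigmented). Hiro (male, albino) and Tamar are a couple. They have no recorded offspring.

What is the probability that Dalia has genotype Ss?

Noah is pigmented so carries S and passed s to Victor (ss), so Noah is Ss.
Aisha is pigmented so carries S and passed s to Victor (ss), so Aisha is Ss.
Their cross gives offspring ratios 1/4 SS : 1/2 Ss : 1/4 ss. Conditioning on Dalia being pigmented, P(Ss) = 1/2 / 3/4 = 2/3.

2/3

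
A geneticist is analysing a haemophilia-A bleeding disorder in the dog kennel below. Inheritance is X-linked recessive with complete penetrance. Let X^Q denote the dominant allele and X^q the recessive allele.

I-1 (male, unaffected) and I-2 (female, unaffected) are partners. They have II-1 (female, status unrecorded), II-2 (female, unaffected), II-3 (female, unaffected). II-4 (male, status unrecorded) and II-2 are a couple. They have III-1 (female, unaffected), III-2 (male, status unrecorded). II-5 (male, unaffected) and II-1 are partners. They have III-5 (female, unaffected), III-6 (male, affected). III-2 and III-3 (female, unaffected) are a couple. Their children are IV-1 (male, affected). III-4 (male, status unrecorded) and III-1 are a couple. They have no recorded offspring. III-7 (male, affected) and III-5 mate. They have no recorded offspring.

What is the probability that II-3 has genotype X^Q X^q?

1/2

I-1 is unaffected, so I-1 is X^Q Y.
I-2 is unaffected so carries Q and passed q to II-1 (X^Q X^q, whose Q came from I-1), so I-2 is X^Q X^q.
Their cross gives offspring ratios 1/2 X^Q X^Q : 1/2 X^Q X^q. Conditioning on II-3 being unaffected, P(X^Q X^q) = 1/2 / 1 = 1/2.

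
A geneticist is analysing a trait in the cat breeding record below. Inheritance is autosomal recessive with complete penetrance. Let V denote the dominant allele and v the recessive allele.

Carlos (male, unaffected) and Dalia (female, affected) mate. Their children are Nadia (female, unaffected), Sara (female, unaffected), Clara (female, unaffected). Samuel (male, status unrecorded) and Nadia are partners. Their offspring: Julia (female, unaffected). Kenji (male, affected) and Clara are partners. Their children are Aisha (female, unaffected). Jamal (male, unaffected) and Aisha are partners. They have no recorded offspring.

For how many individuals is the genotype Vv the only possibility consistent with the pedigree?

4

Obligate heterozygotes: Nadia is unaffected so carries V and received v from Dalia (vv), so Nadia is Vv; Sara is unaffected so carries V and received v from Dalia (vv), so Sara is Vv; Clara is unaffected so carries V and received v from Dalia (vv), so Clara is Vv; Aisha is unaffected so carries V and received v from Kenji (vv), so Aisha is Vv.
Every other individual is either homozygous by phenotype or has at least one consistent homozygous assignment, so the count is 4.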